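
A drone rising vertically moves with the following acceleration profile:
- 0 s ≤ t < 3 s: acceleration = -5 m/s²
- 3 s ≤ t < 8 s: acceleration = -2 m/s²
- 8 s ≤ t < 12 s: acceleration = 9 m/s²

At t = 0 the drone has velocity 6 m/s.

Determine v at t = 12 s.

17 m/s

Δv equals the area under the a-t graph; then v = v₀ + Δv.
0–3 s: -5 × 3 = -15 m/s
3–8 s: -2 × 5 = -10 m/s
8–12 s: 9 × 4 = 36 m/s
Δv = 11 m/s, so v(12) = 6 + (11) = 17 m/s.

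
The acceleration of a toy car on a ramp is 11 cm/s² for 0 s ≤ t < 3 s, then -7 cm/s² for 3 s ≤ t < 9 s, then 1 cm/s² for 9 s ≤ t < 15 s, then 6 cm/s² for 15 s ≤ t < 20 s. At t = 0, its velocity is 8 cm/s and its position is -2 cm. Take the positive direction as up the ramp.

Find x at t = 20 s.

303.5 cm

On each constant-a segment, Δv = aΔt and Δx = v₀Δt + ½aΔt²; chain segment to segment.
0–3 s: v starts 8 cm/s; Δx = 8·3 + ½·11·3² = 73.5 cm; v ends 41 cm/s.
3–9 s: v starts 41 cm/s; Δx = 41·6 + ½·-7·6² = 120 cm; v ends -1 cm/s.
9–15 s: v starts -1 cm/s; Δx = -1·6 + ½·1·6² = 12 cm; v ends 5 cm/s.
15–20 s: v starts 5 cm/s; Δx = 5·5 + ½·6·5² = 100 cm; v ends 35 cm/s.
x(20) = -2 + Σ Δx = 303.5 cm.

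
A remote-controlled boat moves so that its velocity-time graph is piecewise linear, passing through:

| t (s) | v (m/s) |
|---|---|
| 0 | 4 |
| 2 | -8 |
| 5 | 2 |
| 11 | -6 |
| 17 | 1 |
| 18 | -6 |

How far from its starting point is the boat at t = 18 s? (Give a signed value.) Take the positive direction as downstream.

-42.5 m

Net displacement equals the area under the velocity-time graph (areas below the axis count negative).
0–2 s: ½(4 + -8)(2) = -4 m
2–5 s: ½(-8 + 2)(3) = -9 m
5–11 s: ½(2 + -6)(6) = -12 m
11–17 s: ½(-6 + 1)(6) = -15 m
17–18 s: ½(1 + -6)(1) = -2.5 m
Net displacement = -42.5 m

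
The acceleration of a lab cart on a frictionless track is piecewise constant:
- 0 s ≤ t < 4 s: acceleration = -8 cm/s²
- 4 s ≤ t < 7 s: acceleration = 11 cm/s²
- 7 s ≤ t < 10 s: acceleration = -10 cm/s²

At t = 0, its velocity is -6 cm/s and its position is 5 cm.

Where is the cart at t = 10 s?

On each constant-a segment, Δv = aΔt and Δx = v₀Δt + ½aΔt²; chain segment to segment.
0–4 s: v starts -6 cm/s; Δx = -6·4 + ½·-8·4² = -88 cm; v ends -38 cm/s.
4–7 s: v starts -38 cm/s; Δx = -38·3 + ½·11·3² = -64.5 cm; v ends -5 cm/s.
7–10 s: v starts -5 cm/s; Δx = -5·3 + ½·-10·3² = -60 cm; v ends -35 cm/s.
x(10) = 5 + Σ Δx = -207.5 cm.

-207.5 cm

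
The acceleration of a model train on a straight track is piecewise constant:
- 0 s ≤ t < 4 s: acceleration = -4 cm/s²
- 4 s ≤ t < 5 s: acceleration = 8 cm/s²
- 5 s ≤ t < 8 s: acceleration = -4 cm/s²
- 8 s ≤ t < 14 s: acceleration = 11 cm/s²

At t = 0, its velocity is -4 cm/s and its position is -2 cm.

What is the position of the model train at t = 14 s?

-66 cm

On each constant-a segment, Δv = aΔt and Δx = v₀Δt + ½aΔt²; chain segment to segment.
0–4 s: v starts -4 cm/s; Δx = -4·4 + ½·-4·4² = -48 cm; v ends -20 cm/s.
4–5 s: v starts -20 cm/s; Δx = -20·1 + ½·8·1² = -16 cm; v ends -12 cm/s.
5–8 s: v starts -12 cm/s; Δx = -12·3 + ½·-4·3² = -54 cm; v ends -24 cm/s.
8–14 s: v starts -24 cm/s; Δx = -24·6 + ½·11·6² = 54 cm; v ends 42 cm/s.
x(14) = -2 + Σ Δx = -66 cm.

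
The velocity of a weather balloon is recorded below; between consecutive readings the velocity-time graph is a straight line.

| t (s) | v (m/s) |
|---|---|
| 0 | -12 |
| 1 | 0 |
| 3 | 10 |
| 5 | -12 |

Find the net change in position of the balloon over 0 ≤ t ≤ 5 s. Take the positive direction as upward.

2 m

Displacement is the signed area under the v-t curve.
0–1 s: ½(-12 + 0)(1) = -6 m
1–3 s: ½(0 + 10)(2) = 10 m
3–5 s: ½(10 + -12)(2) = -2 m
Net displacement = 2 m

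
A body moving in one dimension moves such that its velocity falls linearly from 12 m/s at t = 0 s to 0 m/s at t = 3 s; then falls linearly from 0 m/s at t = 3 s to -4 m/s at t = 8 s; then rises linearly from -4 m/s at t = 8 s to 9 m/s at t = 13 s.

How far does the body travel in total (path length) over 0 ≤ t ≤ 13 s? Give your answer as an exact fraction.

Total distance travelled is ∫|v| dt — sum the magnitudes of each area piece.
0–3 s: |½(12 + 0)(3)| = 18 m
3–8 s: |½(0 + -4)(5)| = 10 m
8–13 s: v = 0 at t = 124/13 s; triangle areas 40/13 + 405/26 = 485/26 m
Total distance = 1213/26 m

1213/26 m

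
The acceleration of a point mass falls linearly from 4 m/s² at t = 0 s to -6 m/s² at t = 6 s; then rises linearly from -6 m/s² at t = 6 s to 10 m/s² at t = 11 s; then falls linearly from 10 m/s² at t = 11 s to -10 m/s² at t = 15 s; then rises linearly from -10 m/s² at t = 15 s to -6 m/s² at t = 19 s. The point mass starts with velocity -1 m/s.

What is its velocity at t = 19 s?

-29 m/s

Δv equals the area under the a-t graph; then v = v₀ + Δv.
0–6 s: ½(4 + -6)(6) = -6 m/s
6–11 s: ½(-6 + 10)(5) = 10 m/s
11–15 s: ½(10 + -10)(4) = 0 m/s
15–19 s: ½(-10 + -6)(4) = -32 m/s
Δv = -28 m/s, so v(19) = -1 + (-28) = -29 m/s.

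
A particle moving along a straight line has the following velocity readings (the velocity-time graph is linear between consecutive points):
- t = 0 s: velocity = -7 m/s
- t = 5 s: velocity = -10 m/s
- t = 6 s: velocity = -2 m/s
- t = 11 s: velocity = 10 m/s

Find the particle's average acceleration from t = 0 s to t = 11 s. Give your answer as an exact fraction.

Average acceleration = Δv/Δt = (10 − -7)/(11 − 0) = 17/11 m/s².

17/11 m/s²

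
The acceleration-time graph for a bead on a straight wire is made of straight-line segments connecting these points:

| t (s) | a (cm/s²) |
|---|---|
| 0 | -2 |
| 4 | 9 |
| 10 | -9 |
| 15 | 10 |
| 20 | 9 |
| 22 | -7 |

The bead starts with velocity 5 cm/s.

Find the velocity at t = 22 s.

71 cm/s

Δv equals the area under the a-t graph; then v = v₀ + Δv.
0–4 s: ½(-2 + 9)(4) = 14 cm/s
4–10 s: ½(9 + -9)(6) = 0 cm/s
10–15 s: ½(-9 + 10)(5) = 2.5 cm/s
15–20 s: ½(10 + 9)(5) = 47.5 cm/s
20–22 s: ½(9 + -7)(2) = 2 cm/s
Δv = 66 cm/s, so v(22) = 5 + (66) = 71 cm/s.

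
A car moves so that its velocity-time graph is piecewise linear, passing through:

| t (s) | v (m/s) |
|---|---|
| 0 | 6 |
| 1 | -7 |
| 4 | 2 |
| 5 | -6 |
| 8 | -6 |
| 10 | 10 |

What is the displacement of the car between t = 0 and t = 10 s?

-24 m

Displacement is the signed area under the v-t curve.
0–1 s: ½(6 + -7)(1) = -0.5 m
1–4 s: ½(-7 + 2)(3) = -7.5 m
4–5 s: ½(2 + -6)(1) = -2 m
5–8 s: -6 × 3 = -18 m
8–10 s: ½(-6 + 10)(2) = 4 m
Net displacement = -24 m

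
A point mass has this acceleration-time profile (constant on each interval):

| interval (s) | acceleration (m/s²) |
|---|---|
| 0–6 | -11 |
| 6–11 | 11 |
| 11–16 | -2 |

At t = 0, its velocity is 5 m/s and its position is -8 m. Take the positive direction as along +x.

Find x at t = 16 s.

-398.5 m

On each constant-a segment, Δv = aΔt and Δx = v₀Δt + ½aΔt²; chain segment to segment.
0–6 s: v starts 5 m/s; Δx = 5·6 + ½·-11·6² = -168 m; v ends -61 m/s.
6–11 s: v starts -61 m/s; Δx = -61·5 + ½·11·5² = -167.5 m; v ends -6 m/s.
11–16 s: v starts -6 m/s; Δx = -6·5 + ½·-2·5² = -55 m; v ends -16 m/s.
x(16) = -8 + Σ Δx = -398.5 m.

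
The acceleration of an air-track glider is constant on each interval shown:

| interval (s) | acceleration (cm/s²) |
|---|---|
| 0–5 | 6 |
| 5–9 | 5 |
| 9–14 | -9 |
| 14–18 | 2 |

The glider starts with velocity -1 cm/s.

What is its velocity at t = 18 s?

12 cm/s

Δv equals the area under the a-t graph; then v = v₀ + Δv.
0–5 s: 6 × 5 = 30 cm/s
5–9 s: 5 × 4 = 20 cm/s
9–14 s: -9 × 5 = -45 cm/s
14–18 s: 2 × 4 = 8 cm/s
Δv = 13 cm/s, so v(18) = -1 + (13) = 12 cm/s.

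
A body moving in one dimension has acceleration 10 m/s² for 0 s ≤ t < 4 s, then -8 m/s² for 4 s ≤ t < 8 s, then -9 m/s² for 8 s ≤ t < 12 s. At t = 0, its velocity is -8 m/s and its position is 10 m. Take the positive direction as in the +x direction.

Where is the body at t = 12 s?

50 m

On each constant-a segment, Δv = aΔt and Δx = v₀Δt + ½aΔt²; chain segment to segment.
0–4 s: v starts -8 m/s; Δx = -8·4 + ½·10·4² = 48 m; v ends 32 m/s.
4–8 s: v starts 32 m/s; Δx = 32·4 + ½·-8·4² = 64 m; v ends 0 m/s.
8–12 s: v starts 0 m/s; Δx = 0·4 + ½·-9·4² = -72 m; v ends -36 m/s.
x(12) = 10 + Σ Δx = 50 m.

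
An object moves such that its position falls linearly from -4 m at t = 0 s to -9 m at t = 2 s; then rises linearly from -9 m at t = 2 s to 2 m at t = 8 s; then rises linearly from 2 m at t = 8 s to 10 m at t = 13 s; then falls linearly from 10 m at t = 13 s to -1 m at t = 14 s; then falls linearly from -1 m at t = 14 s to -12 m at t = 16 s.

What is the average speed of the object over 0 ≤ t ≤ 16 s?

Average speed = (total path length)/(elapsed time); on a piecewise-linear x-t graph the path length is Σ|Δx|.
0–2 s: |Δx| = |-9 − -4| = 5 m
2–8 s: |Δx| = |2 − -9| = 11 m
8–13 s: |Δx| = |10 − 2| = 8 m
13–14 s: |Δx| = |-1 − 10| = 11 m
14–16 s: |Δx| = |-12 − -1| = 11 m
Total path = 46 m; average speed = 46/16 = 2.875 m/s.

2.875 m/s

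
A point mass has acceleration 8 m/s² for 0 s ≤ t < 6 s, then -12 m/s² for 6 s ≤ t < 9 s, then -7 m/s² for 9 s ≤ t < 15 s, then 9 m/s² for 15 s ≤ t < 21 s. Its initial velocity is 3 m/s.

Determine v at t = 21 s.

Δv equals the area under the a-t graph; then v = v₀ + Δv.
0–6 s: 8 × 6 = 48 m/s
6–9 s: -12 × 3 = -36 m/s
9–15 s: -7 × 6 = -42 m/s
15–21 s: 9 × 6 = 54 m/s
Δv = 24 m/s, so v(21) = 3 + (24) = 27 m/s.

27 m/s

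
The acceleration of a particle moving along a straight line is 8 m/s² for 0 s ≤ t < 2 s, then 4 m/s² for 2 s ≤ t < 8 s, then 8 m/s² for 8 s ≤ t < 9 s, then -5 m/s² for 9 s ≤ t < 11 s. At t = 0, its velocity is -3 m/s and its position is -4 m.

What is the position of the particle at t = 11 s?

On each constant-a segment, Δv = aΔt and Δx = v₀Δt + ½aΔt²; chain segment to segment.
0–2 s: v starts -3 m/s; Δx = -3·2 + ½·8·2² = 10 m; v ends 13 m/s.
2–8 s: v starts 13 m/s; Δx = 13·6 + ½·4·6² = 150 m; v ends 37 m/s.
8–9 s: v starts 37 m/s; Δx = 37·1 + ½·8·1² = 41 m; v ends 45 m/s.
9–11 s: v starts 45 m/s; Δx = 45·2 + ½·-5·2² = 80 m; v ends 35 m/s.
x(11) = -4 + Σ Δx = 277 m.

277 m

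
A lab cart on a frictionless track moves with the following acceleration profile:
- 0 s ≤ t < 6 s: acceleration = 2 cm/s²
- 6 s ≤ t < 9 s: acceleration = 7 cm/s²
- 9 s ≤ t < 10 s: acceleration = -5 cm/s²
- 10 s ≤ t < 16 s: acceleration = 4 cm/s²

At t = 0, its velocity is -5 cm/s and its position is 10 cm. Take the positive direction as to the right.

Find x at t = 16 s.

304 cm

On each constant-a segment, Δv = aΔt and Δx = v₀Δt + ½aΔt²; chain segment to segment.
0–6 s: v starts -5 cm/s; Δx = -5·6 + ½·2·6² = 6 cm; v ends 7 cm/s.
6–9 s: v starts 7 cm/s; Δx = 7·3 + ½·7·3² = 52.5 cm; v ends 28 cm/s.
9–10 s: v starts 28 cm/s; Δx = 28·1 + ½·-5·1² = 25.5 cm; v ends 23 cm/s.
10–16 s: v starts 23 cm/s; Δx = 23·6 + ½·4·6² = 210 cm; v ends 47 cm/s.
x(16) = 10 + Σ Δx = 304 cm.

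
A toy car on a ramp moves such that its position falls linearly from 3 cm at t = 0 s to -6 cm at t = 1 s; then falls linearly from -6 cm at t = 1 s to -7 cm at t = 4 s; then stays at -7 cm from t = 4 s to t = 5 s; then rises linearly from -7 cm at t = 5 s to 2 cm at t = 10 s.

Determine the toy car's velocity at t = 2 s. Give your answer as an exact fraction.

-1/3 cm/s

Velocity is the slope of the x-t graph on 1–4 s: (-7 − -6)/(4 − 1) = -1/3 cm/s.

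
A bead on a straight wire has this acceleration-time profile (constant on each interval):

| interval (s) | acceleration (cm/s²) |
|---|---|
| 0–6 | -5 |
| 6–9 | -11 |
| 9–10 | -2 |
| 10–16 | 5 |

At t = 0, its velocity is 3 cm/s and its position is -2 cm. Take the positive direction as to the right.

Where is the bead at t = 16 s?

-547.5 cm

On each constant-a segment, Δv = aΔt and Δx = v₀Δt + ½aΔt²; chain segment to segment.
0–6 s: v starts 3 cm/s; Δx = 3·6 + ½·-5·6² = -72 cm; v ends -27 cm/s.
6–9 s: v starts -27 cm/s; Δx = -27·3 + ½·-11·3² = -130.5 cm; v ends -60 cm/s.
9–10 s: v starts -60 cm/s; Δx = -60·1 + ½·-2·1² = -61 cm; v ends -62 cm/s.
10–16 s: v starts -62 cm/s; Δx = -62·6 + ½·5·6² = -282 cm; v ends -32 cm/s.
x(16) = -2 + Σ Δx = -547.5 cm.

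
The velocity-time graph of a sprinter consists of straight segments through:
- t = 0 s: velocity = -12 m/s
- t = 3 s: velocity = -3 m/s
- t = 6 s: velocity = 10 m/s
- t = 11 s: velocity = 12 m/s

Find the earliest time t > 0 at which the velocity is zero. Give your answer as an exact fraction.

t = 48/13 s

v changes sign on 3–6 s (from -3 to 10); the graph is linear there, so v = 0 at t = 3 + (3)·(6 − 3)/(10 − -3) = 48/13 s.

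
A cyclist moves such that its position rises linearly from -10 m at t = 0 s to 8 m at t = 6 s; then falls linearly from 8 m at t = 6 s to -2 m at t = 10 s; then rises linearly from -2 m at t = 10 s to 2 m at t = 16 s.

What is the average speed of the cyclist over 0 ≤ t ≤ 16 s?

Average speed = (total path length)/(elapsed time); on a piecewise-linear x-t graph the path length is Σ|Δx|.
0–6 s: |Δx| = |8 − -10| = 18 m
6–10 s: |Δx| = |-2 − 8| = 10 m
10–16 s: |Δx| = |2 − -2| = 4 m
Total path = 32 m; average speed = 32/16 = 2 m/s.

2 m/s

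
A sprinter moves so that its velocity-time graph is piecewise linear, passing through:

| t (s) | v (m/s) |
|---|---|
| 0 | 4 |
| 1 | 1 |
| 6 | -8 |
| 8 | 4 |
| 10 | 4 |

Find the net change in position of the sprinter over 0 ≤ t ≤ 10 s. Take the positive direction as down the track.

-11 m

Net displacement equals the area under the velocity-time graph (areas below the axis count negative).
0–1 s: ½(4 + 1)(1) = 2.5 m
1–6 s: ½(1 + -8)(5) = -17.5 m
6–8 s: ½(-8 + 4)(2) = -4 m
8–10 s: 4 × 2 = 8 m
Net displacement = -11 m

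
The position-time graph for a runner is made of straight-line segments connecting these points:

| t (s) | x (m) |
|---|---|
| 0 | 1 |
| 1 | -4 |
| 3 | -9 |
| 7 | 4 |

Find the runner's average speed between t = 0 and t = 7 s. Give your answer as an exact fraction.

Average speed = (total path length)/(elapsed time); on a piecewise-linear x-t graph the path length is Σ|Δx|.
0–1 s: |Δx| = |-4 − 1| = 5 m
1–3 s: |Δx| = |-9 − -4| = 5 m
3–7 s: |Δx| = |4 − -9| = 13 m
Total path = 23 m; average speed = 23/7 = 23/7 m/s.

23/7 m/s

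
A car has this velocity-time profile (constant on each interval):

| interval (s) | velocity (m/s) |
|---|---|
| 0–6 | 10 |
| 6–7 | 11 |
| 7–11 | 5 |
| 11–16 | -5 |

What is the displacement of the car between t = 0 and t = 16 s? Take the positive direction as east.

66 m

Net displacement equals the area under the velocity-time graph (areas below the axis count negative).
0–6 s: 10 × 6 = 60 m
6–7 s: 11 × 1 = 11 m
7–11 s: 5 × 4 = 20 m
11–16 s: -5 × 5 = -25 m
Net displacement = 66 m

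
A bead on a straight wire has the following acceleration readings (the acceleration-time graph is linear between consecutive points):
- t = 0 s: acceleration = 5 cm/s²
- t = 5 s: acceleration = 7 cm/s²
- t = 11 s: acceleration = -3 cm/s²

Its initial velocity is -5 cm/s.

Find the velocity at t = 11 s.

Δv equals the area under the a-t graph; then v = v₀ + Δv.
0–5 s: ½(5 + 7)(5) = 30 cm/s
5–11 s: ½(7 + -3)(6) = 12 cm/s
Δv = 42 cm/s, so v(11) = -5 + (42) = 37 cm/s.

37 cm/s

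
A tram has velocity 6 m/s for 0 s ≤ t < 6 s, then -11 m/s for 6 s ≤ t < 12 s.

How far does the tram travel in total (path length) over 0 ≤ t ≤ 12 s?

Distance (not displacement) is the total path length: add the absolute areas under v-t.
0–6 s: |6| × 6 = 36 m
6–12 s: |-11| × 6 = 66 m
Total distance = 102 m

102 m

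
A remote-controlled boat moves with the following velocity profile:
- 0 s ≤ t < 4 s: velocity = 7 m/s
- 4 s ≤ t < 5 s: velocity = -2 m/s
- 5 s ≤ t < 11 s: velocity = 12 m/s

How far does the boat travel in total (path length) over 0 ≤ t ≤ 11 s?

102 m

Total distance travelled is ∫|v| dt — sum the magnitudes of each area piece.
0–4 s: |7| × 4 = 28 m
4–5 s: |-2| × 1 = 2 m
5–11 s: |12| × 6 = 72 m
Total distance = 102 m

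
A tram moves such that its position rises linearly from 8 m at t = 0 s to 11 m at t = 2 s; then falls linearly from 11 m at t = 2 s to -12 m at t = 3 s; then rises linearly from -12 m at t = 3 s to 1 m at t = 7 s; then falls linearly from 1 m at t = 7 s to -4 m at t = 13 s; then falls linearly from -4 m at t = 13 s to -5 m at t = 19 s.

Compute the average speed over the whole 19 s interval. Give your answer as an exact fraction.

45/19 m/s

Average speed = (total path length)/(elapsed time); on a piecewise-linear x-t graph the path length is Σ|Δx|.
0–2 s: |Δx| = |11 − 8| = 3 m
2–3 s: |Δx| = |-12 − 11| = 23 m
3–7 s: |Δx| = |1 − -12| = 13 m
7–13 s: |Δx| = |-4 − 1| = 5 m
13–19 s: |Δx| = |-5 − -4| = 1 m
Total path = 45 m; average speed = 45/19 = 45/19 m/s.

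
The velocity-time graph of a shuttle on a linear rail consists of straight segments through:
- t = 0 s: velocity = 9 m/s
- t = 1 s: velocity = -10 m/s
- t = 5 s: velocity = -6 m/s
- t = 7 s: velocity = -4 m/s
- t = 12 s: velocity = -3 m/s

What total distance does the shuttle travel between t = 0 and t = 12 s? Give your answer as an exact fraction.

1221/19 m

Distance (not displacement) is the total path length: add the absolute areas under v-t.
0–1 s: v = 0 at t = 9/19 s; triangle areas 81/38 + 50/19 = 181/38 m
1–5 s: |½(-10 + -6)(4)| = 32 m
5–7 s: |½(-6 + -4)(2)| = 10 m
7–12 s: |½(-4 + -3)(5)| = 17.5 m
Total distance = 1221/19 m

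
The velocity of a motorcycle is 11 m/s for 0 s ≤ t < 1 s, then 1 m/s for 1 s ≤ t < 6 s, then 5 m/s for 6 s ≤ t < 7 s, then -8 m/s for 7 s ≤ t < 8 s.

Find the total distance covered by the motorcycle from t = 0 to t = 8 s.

29 m

Distance (not displacement) is the total path length: add the absolute areas under v-t.
0–1 s: |11| × 1 = 11 m
1–6 s: |1| × 5 = 5 m
6–7 s: |5| × 1 = 5 m
7–8 s: |-8| × 1 = 8 m
Total distance = 29 m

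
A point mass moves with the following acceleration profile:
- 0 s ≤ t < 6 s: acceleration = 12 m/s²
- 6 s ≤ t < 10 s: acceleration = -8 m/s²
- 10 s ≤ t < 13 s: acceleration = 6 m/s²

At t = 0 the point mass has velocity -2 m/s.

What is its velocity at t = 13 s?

56 m/s

Δv equals the area under the a-t graph; then v = v₀ + Δv.
0–6 s: 12 × 6 = 72 m/s
6–10 s: -8 × 4 = -32 m/s
10–13 s: 6 × 3 = 18 m/s
Δv = 58 m/s, so v(13) = -2 + (58) = 56 m/s.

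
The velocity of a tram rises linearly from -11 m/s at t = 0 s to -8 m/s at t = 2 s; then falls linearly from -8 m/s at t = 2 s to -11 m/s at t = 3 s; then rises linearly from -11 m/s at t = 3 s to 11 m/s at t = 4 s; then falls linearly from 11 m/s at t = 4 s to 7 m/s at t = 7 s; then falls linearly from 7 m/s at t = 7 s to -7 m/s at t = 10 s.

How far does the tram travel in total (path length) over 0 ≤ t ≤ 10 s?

Distance (not displacement) is the total path length: add the absolute areas under v-t.
0–2 s: |½(-11 + -8)(2)| = 19 m
2–3 s: |½(-8 + -11)(1)| = 9.5 m
3–4 s: v = 0 at t = 3.5 s; triangle areas 2.75 + 2.75 = 5.5 m
4–7 s: |½(11 + 7)(3)| = 27 m
7–10 s: v = 0 at t = 8.5 s; triangle areas 5.25 + 5.25 = 10.5 m
Total distance = 71.5 m

71.5 m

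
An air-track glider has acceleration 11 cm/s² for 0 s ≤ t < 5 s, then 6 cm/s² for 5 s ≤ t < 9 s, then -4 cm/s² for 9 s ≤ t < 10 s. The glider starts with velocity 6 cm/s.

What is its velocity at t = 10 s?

Δv equals the area under the a-t graph; then v = v₀ + Δv.
0–5 s: 11 × 5 = 55 cm/s
5–9 s: 6 × 4 = 24 cm/s
9–10 s: -4 × 1 = -4 cm/s
Δv = 75 cm/s, so v(10) = 6 + (75) = 81 cm/s.

81 cm/s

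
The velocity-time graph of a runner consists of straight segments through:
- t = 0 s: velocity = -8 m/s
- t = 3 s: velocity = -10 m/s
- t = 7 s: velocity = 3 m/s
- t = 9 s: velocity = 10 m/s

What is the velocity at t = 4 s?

-6.75 m/s

On 3–7 s the graph is linear from -10 to 3 m/s: v(4) = -10 + (3 − -10)·(4 − 3)/(7 − 3) = -6.75 m/s.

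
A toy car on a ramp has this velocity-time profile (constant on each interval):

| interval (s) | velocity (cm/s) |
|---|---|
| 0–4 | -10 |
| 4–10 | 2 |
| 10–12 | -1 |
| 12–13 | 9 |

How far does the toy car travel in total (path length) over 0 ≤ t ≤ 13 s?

63 cm

Distance (not displacement) is the total path length: add the absolute areas under v-t.
0–4 s: |-10| × 4 = 40 cm
4–10 s: |2| × 6 = 12 cm
10–12 s: |-1| × 2 = 2 cm
12–13 s: |9| × 1 = 9 cm
Total distance = 63 cm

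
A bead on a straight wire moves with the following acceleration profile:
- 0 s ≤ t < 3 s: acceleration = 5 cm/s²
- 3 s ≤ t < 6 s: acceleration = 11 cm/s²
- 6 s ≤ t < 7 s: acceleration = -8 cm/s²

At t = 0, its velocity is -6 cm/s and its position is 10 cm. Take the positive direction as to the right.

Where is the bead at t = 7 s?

On each constant-a segment, Δv = aΔt and Δx = v₀Δt + ½aΔt²; chain segment to segment.
0–3 s: v starts -6 cm/s; Δx = -6·3 + ½·5·3² = 4.5 cm; v ends 9 cm/s.
3–6 s: v starts 9 cm/s; Δx = 9·3 + ½·11·3² = 76.5 cm; v ends 42 cm/s.
6–7 s: v starts 42 cm/s; Δx = 42·1 + ½·-8·1² = 38 cm; v ends 34 cm/s.
x(7) = 10 + Σ Δx = 129 cm.

129 cm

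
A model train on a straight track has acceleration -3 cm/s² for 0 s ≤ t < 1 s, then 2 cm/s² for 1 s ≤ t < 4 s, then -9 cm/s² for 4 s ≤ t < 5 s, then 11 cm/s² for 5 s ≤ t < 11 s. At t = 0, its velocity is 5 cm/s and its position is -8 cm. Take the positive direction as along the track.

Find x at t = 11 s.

206 cm

On each constant-a segment, Δv = aΔt and Δx = v₀Δt + ½aΔt²; chain segment to segment.
0–1 s: v starts 5 cm/s; Δx = 5·1 + ½·-3·1² = 3.5 cm; v ends 2 cm/s.
1–4 s: v starts 2 cm/s; Δx = 2·3 + ½·2·3² = 15 cm; v ends 8 cm/s.
4–5 s: v starts 8 cm/s; Δx = 8·1 + ½·-9·1² = 3.5 cm; v ends -1 cm/s.
5–11 s: v starts -1 cm/s; Δx = -1·6 + ½·11·6² = 192 cm; v ends 65 cm/s.
x(11) = -8 + Σ Δx = 206 cm.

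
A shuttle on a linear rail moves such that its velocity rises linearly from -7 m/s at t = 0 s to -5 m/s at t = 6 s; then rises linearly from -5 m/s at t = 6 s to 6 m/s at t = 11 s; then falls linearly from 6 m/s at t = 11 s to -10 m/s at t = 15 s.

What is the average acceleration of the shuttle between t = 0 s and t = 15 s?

-0.2 m/s²

Average acceleration = Δv/Δt = (-10 − -7)/(15 − 0) = -0.2 m/s².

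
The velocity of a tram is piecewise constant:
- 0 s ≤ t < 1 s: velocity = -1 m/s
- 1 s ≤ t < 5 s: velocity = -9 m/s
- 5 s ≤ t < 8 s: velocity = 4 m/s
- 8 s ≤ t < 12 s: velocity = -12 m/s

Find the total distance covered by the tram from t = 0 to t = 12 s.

Distance (not displacement) is the total path length: add the absolute areas under v-t.
0–1 s: |-1| × 1 = 1 m
1–5 s: |-9| × 4 = 36 m
5–8 s: |4| × 3 = 12 m
8–12 s: |-12| × 4 = 48 m
Total distance = 97 m

97 m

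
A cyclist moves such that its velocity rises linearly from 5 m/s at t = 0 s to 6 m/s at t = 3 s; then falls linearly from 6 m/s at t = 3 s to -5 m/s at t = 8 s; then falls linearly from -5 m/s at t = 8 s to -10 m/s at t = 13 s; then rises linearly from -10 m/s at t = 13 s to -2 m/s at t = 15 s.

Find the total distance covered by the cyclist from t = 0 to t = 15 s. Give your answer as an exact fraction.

1757/22 m

Total distance travelled is ∫|v| dt — sum the magnitudes of each area piece.
0–3 s: |½(5 + 6)(3)| = 16.5 m
3–8 s: v = 0 at t = 63/11 s; triangle areas 90/11 + 125/22 = 305/22 m
8–13 s: |½(-5 + -10)(5)| = 37.5 m
13–15 s: |½(-10 + -2)(2)| = 12 m
Total distance = 1757/22 m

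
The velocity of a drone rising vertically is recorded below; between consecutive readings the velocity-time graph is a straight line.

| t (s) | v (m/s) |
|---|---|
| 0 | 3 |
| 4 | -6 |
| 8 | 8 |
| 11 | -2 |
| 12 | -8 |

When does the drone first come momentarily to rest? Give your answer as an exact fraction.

v changes sign on 0–4 s (from 3 to -6); the graph is linear there, so v = 0 at t = 0 + (-3)·(4 − 0)/(-6 − 3) = 4/3 s.

t = 4/3 s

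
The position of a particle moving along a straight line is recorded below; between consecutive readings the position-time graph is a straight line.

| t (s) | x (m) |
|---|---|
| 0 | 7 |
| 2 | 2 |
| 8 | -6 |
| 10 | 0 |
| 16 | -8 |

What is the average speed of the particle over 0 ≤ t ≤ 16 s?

1.6875 m/s

Average speed = (total path length)/(elapsed time); on a piecewise-linear x-t graph the path length is Σ|Δx|.
0–2 s: |Δx| = |2 − 7| = 5 m
2–8 s: |Δx| = |-6 − 2| = 8 m
8–10 s: |Δx| = |0 − -6| = 6 m
10–16 s: |Δx| = |-8 − 0| = 8 m
Total path = 27 m; average speed = 27/16 = 1.6875 m/s.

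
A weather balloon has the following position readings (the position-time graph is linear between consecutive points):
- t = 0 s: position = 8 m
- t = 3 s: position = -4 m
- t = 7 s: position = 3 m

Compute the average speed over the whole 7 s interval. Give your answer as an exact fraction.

Average speed = (total path length)/(elapsed time); on a piecewise-linear x-t graph the path length is Σ|Δx|.
0–3 s: |Δx| = |-4 − 8| = 12 m
3–7 s: |Δx| = |3 − -4| = 7 m
Total path = 19 m; average speed = 19/7 = 19/7 m/s.

19/7 m/s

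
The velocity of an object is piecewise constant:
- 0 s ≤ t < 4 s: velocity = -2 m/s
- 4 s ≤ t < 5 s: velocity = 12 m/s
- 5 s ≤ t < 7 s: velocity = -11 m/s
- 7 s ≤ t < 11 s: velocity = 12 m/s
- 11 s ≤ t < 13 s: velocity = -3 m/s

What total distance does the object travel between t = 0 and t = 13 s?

96 m

Total distance travelled is ∫|v| dt — sum the magnitudes of each area piece.
0–4 s: |-2| × 4 = 8 m
4–5 s: |12| × 1 = 12 m
5–7 s: |-11| × 2 = 22 m
7–11 s: |12| × 4 = 48 m
11–13 s: |-3| × 2 = 6 m
Total distance = 96 m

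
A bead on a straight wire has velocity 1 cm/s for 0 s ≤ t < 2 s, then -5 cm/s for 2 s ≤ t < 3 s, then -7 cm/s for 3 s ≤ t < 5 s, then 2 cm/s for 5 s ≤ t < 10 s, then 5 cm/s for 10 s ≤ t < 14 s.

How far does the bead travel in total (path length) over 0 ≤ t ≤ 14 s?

51 cm

Distance (not displacement) is the total path length: add the absolute areas under v-t.
0–2 s: |1| × 2 = 2 cm
2–3 s: |-5| × 1 = 5 cm
3–5 s: |-7| × 2 = 14 cm
5–10 s: |2| × 5 = 10 cm
10–14 s: |5| × 4 = 20 cm
Total distance = 51 cm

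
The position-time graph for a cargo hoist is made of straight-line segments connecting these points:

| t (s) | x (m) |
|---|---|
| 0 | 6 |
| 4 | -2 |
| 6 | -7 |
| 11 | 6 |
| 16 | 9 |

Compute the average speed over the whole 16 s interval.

1.8125 m/s

Average speed = (total path length)/(elapsed time); on a piecewise-linear x-t graph the path length is Σ|Δx|.
0–4 s: |Δx| = |-2 − 6| = 8 m
4–6 s: |Δx| = |-7 − -2| = 5 m
6–11 s: |Δx| = |6 − -7| = 13 m
11–16 s: |Δx| = |9 − 6| = 3 m
Total path = 29 m; average speed = 29/16 = 1.8125 m/s.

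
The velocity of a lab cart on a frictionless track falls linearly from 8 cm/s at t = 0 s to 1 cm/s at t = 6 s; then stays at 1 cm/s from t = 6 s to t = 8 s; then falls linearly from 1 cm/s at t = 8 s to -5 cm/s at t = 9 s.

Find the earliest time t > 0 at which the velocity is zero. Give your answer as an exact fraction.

v changes sign on 8–9 s (from 1 to -5); the graph is linear there, so v = 0 at t = 8 + (-1)·(9 − 8)/(-5 − 1) = 49/6 s.

t = 49/6 s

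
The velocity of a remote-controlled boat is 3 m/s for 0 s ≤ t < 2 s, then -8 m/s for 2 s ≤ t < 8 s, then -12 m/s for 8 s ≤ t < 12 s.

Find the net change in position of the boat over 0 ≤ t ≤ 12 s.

-90 m

Net displacement equals the area under the velocity-time graph (areas below the axis count negative).
0–2 s: 3 × 2 = 6 m
2–8 s: -8 × 6 = -48 m
8–12 s: -12 × 4 = -48 m
Net displacement = -90 m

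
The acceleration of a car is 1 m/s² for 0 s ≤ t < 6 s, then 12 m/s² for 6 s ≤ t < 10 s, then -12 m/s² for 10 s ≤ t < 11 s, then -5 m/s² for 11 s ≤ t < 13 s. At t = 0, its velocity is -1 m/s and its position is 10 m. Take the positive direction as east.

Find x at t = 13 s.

257 m

On each constant-a segment, Δv = aΔt and Δx = v₀Δt + ½aΔt²; chain segment to segment.
0–6 s: v starts -1 m/s; Δx = -1·6 + ½·1·6² = 12 m; v ends 5 m/s.
6–10 s: v starts 5 m/s; Δx = 5·4 + ½·12·4² = 116 m; v ends 53 m/s.
10–11 s: v starts 53 m/s; Δx = 53·1 + ½·-12·1² = 47 m; v ends 41 m/s.
11–13 s: v starts 41 m/s; Δx = 41·2 + ½·-5·2² = 72 m; v ends 31 m/s.
x(13) = 10 + Σ Δx = 257 m.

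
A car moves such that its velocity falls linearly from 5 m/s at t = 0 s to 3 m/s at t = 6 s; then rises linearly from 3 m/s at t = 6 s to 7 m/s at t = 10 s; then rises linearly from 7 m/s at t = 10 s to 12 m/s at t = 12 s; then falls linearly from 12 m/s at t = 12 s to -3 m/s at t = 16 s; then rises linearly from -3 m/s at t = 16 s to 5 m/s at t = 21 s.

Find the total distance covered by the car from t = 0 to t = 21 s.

Distance (not displacement) is the total path length: add the absolute areas under v-t.
0–6 s: |½(5 + 3)(6)| = 24 m
6–10 s: |½(3 + 7)(4)| = 20 m
10–12 s: |½(7 + 12)(2)| = 19 m
12–16 s: v = 0 at t = 15.2 s; triangle areas 19.2 + 1.2 = 20.4 m
16–21 s: v = 0 at t = 17.875 s; triangle areas 2.8125 + 7.8125 = 10.625 m
Total distance = 94.025 m

94.025 m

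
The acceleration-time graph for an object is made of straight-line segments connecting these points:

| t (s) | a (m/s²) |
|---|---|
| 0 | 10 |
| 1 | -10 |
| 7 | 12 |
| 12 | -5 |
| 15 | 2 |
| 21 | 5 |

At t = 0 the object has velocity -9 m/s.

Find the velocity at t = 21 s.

Δv equals the area under the a-t graph; then v = v₀ + Δv.
0–1 s: ½(10 + -10)(1) = 0 m/s
1–7 s: ½(-10 + 12)(6) = 6 m/s
7–12 s: ½(12 + -5)(5) = 17.5 m/s
12–15 s: ½(-5 + 2)(3) = -4.5 m/s
15–21 s: ½(2 + 5)(6) = 21 m/s
Δv = 40 m/s, so v(21) = -9 + (40) = 31 m/s.

31 m/s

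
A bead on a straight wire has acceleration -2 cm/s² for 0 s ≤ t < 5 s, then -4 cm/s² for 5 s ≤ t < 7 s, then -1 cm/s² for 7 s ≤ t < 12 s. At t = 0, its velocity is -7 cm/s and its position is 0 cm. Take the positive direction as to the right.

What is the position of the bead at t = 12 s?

-239.5 cm

On each constant-a segment, Δv = aΔt and Δx = v₀Δt + ½aΔt²; chain segment to segment.
0–5 s: v starts -7 cm/s; Δx = -7·5 + ½·-2·5² = -60 cm; v ends -17 cm/s.
5–7 s: v starts -17 cm/s; Δx = -17·2 + ½·-4·2² = -42 cm; v ends -25 cm/s.
7–12 s: v starts -25 cm/s; Δx = -25·5 + ½·-1·5² = -137.5 cm; v ends -30 cm/s.
x(12) = 0 + Σ Δx = -239.5 cm.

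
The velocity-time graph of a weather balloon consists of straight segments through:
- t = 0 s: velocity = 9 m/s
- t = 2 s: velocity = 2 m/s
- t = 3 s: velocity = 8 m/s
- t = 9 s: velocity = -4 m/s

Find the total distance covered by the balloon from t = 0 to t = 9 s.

Distance (not displacement) is the total path length: add the absolute areas under v-t.
0–2 s: |½(9 + 2)(2)| = 11 m
2–3 s: |½(2 + 8)(1)| = 5 m
3–9 s: v = 0 at t = 7 s; triangle areas 16 + 4 = 20 m
Total distance = 36 m

36 m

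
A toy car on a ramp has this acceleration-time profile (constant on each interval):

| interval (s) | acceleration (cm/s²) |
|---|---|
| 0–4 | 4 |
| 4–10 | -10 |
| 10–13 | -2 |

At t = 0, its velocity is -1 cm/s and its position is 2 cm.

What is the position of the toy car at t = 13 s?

On each constant-a segment, Δv = aΔt and Δx = v₀Δt + ½aΔt²; chain segment to segment.
0–4 s: v starts -1 cm/s; Δx = -1·4 + ½·4·4² = 28 cm; v ends 15 cm/s.
4–10 s: v starts 15 cm/s; Δx = 15·6 + ½·-10·6² = -90 cm; v ends -45 cm/s.
10–13 s: v starts -45 cm/s; Δx = -45·3 + ½·-2·3² = -144 cm; v ends -51 cm/s.
x(13) = 2 + Σ Δx = -204 cm.

-204 cm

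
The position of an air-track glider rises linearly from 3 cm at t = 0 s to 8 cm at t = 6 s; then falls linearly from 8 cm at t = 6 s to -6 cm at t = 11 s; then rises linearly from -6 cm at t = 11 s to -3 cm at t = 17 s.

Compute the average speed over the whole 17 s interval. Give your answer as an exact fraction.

22/17 cm/s

Average speed = (total path length)/(elapsed time); on a piecewise-linear x-t graph the path length is Σ|Δx|.
0–6 s: |Δx| = |8 − 3| = 5 cm
6–11 s: |Δx| = |-6 − 8| = 14 cm
11–17 s: |Δx| = |-3 − -6| = 3 cm
Total path = 22 cm; average speed = 22/17 = 22/17 cm/s.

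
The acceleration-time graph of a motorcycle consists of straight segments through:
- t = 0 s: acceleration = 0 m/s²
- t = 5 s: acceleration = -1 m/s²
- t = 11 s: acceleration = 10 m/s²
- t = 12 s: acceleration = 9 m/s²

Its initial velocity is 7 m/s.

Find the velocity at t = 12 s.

Δv equals the area under the a-t graph; then v = v₀ + Δv.
0–5 s: ½(0 + -1)(5) = -2.5 m/s
5–11 s: ½(-1 + 10)(6) = 27 m/s
11–12 s: ½(10 + 9)(1) = 9.5 m/s
Δv = 34 m/s, so v(12) = 7 + (34) = 41 m/s.

41 m/s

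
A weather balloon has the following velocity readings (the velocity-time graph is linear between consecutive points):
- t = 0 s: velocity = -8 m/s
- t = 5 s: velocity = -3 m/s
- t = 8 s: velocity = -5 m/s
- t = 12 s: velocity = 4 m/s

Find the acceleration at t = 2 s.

Acceleration is the slope of the v-t graph on 0–5 s: (-3 − -8)/(5 − 0) = 1 m/s².

1 m/s²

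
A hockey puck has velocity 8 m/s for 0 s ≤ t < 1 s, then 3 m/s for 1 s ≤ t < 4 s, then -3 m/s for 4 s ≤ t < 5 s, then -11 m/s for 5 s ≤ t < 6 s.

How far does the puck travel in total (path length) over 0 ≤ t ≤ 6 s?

Distance (not displacement) is the total path length: add the absolute areas under v-t.
0–1 s: |8| × 1 = 8 m
1–4 s: |3| × 3 = 9 m
4–5 s: |-3| × 1 = 3 m
5–6 s: |-11| × 1 = 11 m
Total distance = 31 m

31 m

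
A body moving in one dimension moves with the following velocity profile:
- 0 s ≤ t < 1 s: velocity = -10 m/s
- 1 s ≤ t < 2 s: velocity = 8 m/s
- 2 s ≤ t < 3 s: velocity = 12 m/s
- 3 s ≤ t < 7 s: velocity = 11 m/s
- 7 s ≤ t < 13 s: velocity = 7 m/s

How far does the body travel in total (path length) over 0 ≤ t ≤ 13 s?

Total distance travelled is ∫|v| dt — sum the magnitudes of each area piece.
0–1 s: |-10| × 1 = 10 m
1–2 s: |8| × 1 = 8 m
2–3 s: |12| × 1 = 12 m
3–7 s: |11| × 4 = 44 m
7–13 s: |7| × 6 = 42 m
Total distance = 116 m

116 m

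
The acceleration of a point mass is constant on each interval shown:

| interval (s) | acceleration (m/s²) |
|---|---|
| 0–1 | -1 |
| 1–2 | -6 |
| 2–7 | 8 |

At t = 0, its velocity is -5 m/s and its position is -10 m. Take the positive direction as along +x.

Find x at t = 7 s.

On each constant-a segment, Δv = aΔt and Δx = v₀Δt + ½aΔt²; chain segment to segment.
0–1 s: v starts -5 m/s; Δx = -5·1 + ½·-1·1² = -5.5 m; v ends -6 m/s.
1–2 s: v starts -6 m/s; Δx = -6·1 + ½·-6·1² = -9 m; v ends -12 m/s.
2–7 s: v starts -12 m/s; Δx = -12·5 + ½·8·5² = 40 m; v ends 28 m/s.
x(7) = -10 + Σ Δx = 15.5 m.

15.5 m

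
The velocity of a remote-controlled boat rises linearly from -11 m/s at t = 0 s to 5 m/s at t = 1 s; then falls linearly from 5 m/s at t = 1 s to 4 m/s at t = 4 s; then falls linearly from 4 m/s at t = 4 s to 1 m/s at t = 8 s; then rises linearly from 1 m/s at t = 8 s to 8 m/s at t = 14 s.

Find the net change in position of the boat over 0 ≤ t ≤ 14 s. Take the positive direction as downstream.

Displacement is the signed area under the v-t curve.
0–1 s: ½(-11 + 5)(1) = -3 m
1–4 s: ½(5 + 4)(3) = 13.5 m
4–8 s: ½(4 + 1)(4) = 10 m
8–14 s: ½(1 + 8)(6) = 27 m
Net displacement = 47.5 m

47.5 m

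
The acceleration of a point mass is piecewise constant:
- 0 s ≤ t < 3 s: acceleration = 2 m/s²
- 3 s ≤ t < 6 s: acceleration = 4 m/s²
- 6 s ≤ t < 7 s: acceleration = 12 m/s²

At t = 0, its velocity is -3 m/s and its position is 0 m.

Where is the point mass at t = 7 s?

On each constant-a segment, Δv = aΔt and Δx = v₀Δt + ½aΔt²; chain segment to segment.
0–3 s: v starts -3 m/s; Δx = -3·3 + ½·2·3² = 0 m; v ends 3 m/s.
3–6 s: v starts 3 m/s; Δx = 3·3 + ½·4·3² = 27 m; v ends 15 m/s.
6–7 s: v starts 15 m/s; Δx = 15·1 + ½·12·1² = 21 m; v ends 27 m/s.
x(7) = 0 + Σ Δx = 48 m.

48 m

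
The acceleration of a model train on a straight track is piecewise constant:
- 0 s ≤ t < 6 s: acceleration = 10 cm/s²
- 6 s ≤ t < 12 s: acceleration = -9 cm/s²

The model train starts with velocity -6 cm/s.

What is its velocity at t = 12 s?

Δv equals the area under the a-t graph; then v = v₀ + Δv.
0–6 s: 10 × 6 = 60 cm/s
6–12 s: -9 × 6 = -54 cm/s
Δv = 6 cm/s, so v(12) = -6 + (6) = 0 cm/s.

0 cm/s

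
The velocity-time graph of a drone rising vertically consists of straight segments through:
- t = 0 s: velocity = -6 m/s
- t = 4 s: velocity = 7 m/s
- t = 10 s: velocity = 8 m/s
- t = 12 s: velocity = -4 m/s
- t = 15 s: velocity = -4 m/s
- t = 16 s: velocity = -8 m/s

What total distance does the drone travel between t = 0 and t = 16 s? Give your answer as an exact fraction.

3227/39 m

Distance (not displacement) is the total path length: add the absolute areas under v-t.
0–4 s: v = 0 at t = 24/13 s; triangle areas 72/13 + 98/13 = 170/13 m
4–10 s: |½(7 + 8)(6)| = 45 m
10–12 s: v = 0 at t = 34/3 s; triangle areas 16/3 + 4/3 = 20/3 m
12–15 s: |-4| × 3 = 12 m
15–16 s: |½(-4 + -8)(1)| = 6 m
Total distance = 3227/39 m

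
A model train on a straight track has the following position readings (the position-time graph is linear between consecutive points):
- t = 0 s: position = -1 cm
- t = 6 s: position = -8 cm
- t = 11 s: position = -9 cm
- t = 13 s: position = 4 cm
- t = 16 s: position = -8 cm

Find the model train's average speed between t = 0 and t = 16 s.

Average speed = (total path length)/(elapsed time); on a piecewise-linear x-t graph the path length is Σ|Δx|.
0–6 s: |Δx| = |-8 − -1| = 7 cm
6–11 s: |Δx| = |-9 − -8| = 1 cm
11–13 s: |Δx| = |4 − -9| = 13 cm
13–16 s: |Δx| = |-8 − 4| = 12 cm
Total path = 33 cm; average speed = 33/16 = 2.0625 cm/s.

2.0625 cm/s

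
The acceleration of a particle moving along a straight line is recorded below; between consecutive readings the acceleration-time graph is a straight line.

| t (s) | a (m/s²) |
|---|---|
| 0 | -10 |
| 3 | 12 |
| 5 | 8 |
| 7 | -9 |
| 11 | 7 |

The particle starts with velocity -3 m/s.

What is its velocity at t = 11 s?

Δv equals the area under the a-t graph; then v = v₀ + Δv.
0–3 s: ½(-10 + 12)(3) = 3 m/s
3–5 s: ½(12 + 8)(2) = 20 m/s
5–7 s: ½(8 + -9)(2) = -1 m/s
7–11 s: ½(-9 + 7)(4) = -4 m/s
Δv = 18 m/s, so v(11) = -3 + (18) = 15 m/s.

15 m/s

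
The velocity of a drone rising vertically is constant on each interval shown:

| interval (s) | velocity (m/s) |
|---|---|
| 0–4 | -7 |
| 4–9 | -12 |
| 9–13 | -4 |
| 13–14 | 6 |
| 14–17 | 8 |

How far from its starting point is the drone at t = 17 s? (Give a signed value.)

-74 m

Net displacement equals the area under the velocity-time graph (areas below the axis count negative).
0–4 s: -7 × 4 = -28 m
4–9 s: -12 × 5 = -60 m
9–13 s: -4 × 4 = -16 m
13–14 s: 6 × 1 = 6 m
14–17 s: 8 × 3 = 24 m
Net displacement = -74 m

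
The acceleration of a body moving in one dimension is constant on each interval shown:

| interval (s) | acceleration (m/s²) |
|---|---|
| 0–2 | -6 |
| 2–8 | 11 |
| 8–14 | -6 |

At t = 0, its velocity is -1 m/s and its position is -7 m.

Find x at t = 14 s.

309 m

On each constant-a segment, Δv = aΔt and Δx = v₀Δt + ½aΔt²; chain segment to segment.
0–2 s: v starts -1 m/s; Δx = -1·2 + ½·-6·2² = -14 m; v ends -13 m/s.
2–8 s: v starts -13 m/s; Δx = -13·6 + ½·11·6² = 120 m; v ends 53 m/s.
8–14 s: v starts 53 m/s; Δx = 53·6 + ½·-6·6² = 210 m; v ends 17 m/s.
x(14) = -7 + Σ Δx = 309 m.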